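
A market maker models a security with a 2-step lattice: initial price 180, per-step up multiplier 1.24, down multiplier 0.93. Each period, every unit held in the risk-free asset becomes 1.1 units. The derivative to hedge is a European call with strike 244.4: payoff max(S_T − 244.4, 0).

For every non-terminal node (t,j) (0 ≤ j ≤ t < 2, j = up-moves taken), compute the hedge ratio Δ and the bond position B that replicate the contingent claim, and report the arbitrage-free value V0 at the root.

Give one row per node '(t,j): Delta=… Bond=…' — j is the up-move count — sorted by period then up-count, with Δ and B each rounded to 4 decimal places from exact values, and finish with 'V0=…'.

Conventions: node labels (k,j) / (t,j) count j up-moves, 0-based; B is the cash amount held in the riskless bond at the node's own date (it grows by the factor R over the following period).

Risk-neutral probability p* = (R−d)/(u−d) = (1.1−0.93)/(1.24−0.93) = 0.5484.
Terminal payoffs: V(2,0)=0.0000, V(2,1)=0.0000, V(2,2)=32.3680
(1,0): S=167.4000. Δ = (V_up−V_dn)/(S_up−S_dn) = (0.0000−0.0000)/(207.5760−155.6820) = 0.0000. V = [p*·0.0000 + (1−p*)·0.0000]/1.1 = 0.0000. B = V − Δ·S = 0.0000.
(1,1): S=223.2000. Δ = (V_up−V_dn)/(S_up−S_dn) = (32.3680−0.0000)/(276.7680−207.5760) = 0.4678. V = [p*·32.3680 + (1−p*)·0.0000]/1.1 = 16.1365. B = V − Δ·S = -88.2764.
(0,0): S=180.0000. Δ = (V_up−V_dn)/(S_up−S_dn) = (16.1365−0.0000)/(223.2000−167.4000) = 0.2892. V = [p*·16.1365 + (1−p*)·0.0000]/1.1 = 8.0446. B = V − Δ·S = -44.0087.
Verification: the root portfolio costs Δ(0,0)·S0 + B(0,0) = 8.0446, matching V0.

(0,0): Delta=0.2892 Bond=-44.0087
(1,0): Delta=0.0000 Bond=0.0000
(1,1): Delta=0.4678 Bond=-88.2764
V0=8.0446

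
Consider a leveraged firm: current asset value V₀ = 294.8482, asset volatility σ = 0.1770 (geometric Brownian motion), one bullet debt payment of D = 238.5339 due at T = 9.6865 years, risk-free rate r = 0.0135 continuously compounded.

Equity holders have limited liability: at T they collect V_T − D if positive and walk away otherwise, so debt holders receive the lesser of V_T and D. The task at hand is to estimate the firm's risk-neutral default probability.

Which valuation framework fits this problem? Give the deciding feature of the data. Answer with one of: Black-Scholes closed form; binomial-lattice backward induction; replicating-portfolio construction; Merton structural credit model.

framework: Merton structural credit model

Key observation: with the firm-asset dynamics (V₀ = 294.8482) and a single zero-coupon liability of face 238.5339 given, debt value, spread, and default probability all derive from the option view of the balance sheet.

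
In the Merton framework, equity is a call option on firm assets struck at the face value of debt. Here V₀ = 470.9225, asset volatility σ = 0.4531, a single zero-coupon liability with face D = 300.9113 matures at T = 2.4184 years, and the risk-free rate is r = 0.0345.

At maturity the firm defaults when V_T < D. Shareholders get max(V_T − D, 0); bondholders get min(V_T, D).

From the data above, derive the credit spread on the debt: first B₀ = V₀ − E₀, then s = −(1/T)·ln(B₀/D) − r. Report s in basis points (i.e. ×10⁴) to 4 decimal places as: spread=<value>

spread=507.4870

Equity is a call on the firm's assets struck at D = 300.9113:
d₁ = [ln(V₀/D) + (r + σ²/2)T] / (σ√T)
   = [ln(470.9225/300.9113) + (0.0345 + 0.5·0.4531²)·2.4184] / (0.4531·√2.4184)
   = [0.447878 + 0.331683] / 0.704625 = 1.106349
d₂ = d₁ − σ√T = 1.106349 − 0.704625 = 0.401724
N(d₁) = 0.865712,  N(d₂) = 0.656056,  e^(−rT) = 0.919951
E₀ = V₀·N(d₁) − D·e^(−rT)·N(d₂)
   = 470.9225·0.865712 − 300.9113·0.919951·0.656056 = 226.071446
B₀ = V₀ − E₀ = 470.9225 − 226.071446 = 244.851054
spread = −(1/T)·ln(B₀/D) − r = −(1/2.4184)·ln(244.851054/300.9113) − 0.0345 = 0.05074870
in basis points: 0.05074870 × 10⁴ = 507.4870 bp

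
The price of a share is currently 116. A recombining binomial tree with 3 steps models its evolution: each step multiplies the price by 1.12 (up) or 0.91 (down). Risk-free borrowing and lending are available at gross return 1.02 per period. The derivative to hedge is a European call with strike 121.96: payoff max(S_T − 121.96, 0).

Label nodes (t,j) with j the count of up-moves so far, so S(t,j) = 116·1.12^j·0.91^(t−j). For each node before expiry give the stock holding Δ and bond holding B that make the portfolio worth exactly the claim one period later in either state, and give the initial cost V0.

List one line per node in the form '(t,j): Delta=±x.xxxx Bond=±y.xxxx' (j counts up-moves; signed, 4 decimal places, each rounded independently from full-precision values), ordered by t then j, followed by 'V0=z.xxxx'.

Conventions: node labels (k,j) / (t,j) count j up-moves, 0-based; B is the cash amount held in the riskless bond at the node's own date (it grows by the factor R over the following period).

(0,0): Delta=0.5366 Bond=-52.8293
(1,0): Delta=0.2422 Bond=-22.8085
(1,1): Delta=0.7541 Bond=-82.1381
(2,0): Delta=0.0000 Bond=0.0000
(2,1): Delta=0.4211 Bond=-44.4144
(2,2): Delta=1.0000 Bond=-119.5686
V0=9.4157

No-arbitrage ⇒ martingale measure with p* = (R−d)/(u−d) = 0.5238.
Payoffs at expiry: V(3,0)=0.0000, V(3,1)=0.0000, V(3,2)=10.4545, V(3,3)=41.0116
Node (2,0) S=96.0596: V=(p*·0.0000+(1−p*)·0.0000)/1.02=0.0000; Δ=(0.0000−0.0000)/(107.5868−87.4142)=0.0000; B=V−Δ·S=0.0000
Node (2,1) S=118.2272: V=(p*·10.4545+(1−p*)·0.0000)/1.02=5.3688; Δ=(10.4545−0.0000)/(132.4145−107.5868)=0.4211; B=V−Δ·S=-44.4144
Node (2,2) S=145.5104: V=(p*·41.0116+(1−p*)·10.4545)/1.02=25.9418; Δ=(41.0116−10.4545)/(162.9716−132.4145)=1.0000; B=V−Δ·S=-119.5686
Node (1,0) S=105.5600: V=(p*·5.3688+(1−p*)·0.0000)/1.02=2.7571; Δ=(5.3688−0.0000)/(118.2272−96.0596)=0.2422; B=V−Δ·S=-22.8085
Node (1,1) S=129.9200: V=(p*·25.9418+(1−p*)·5.3688)/1.02=15.8285; Δ=(25.9418−5.3688)/(145.5104−118.2272)=0.7541; B=V−Δ·S=-82.1381
Node (0,0) S=116.0000: V=(p*·15.8285+(1−p*)·2.7571)/1.02=9.4157; Δ=(15.8285−2.7571)/(129.9200−105.5600)=0.5366; B=V−Δ·S=-52.8293
Sanity check at the root: Δ(0,0)·S0 + B(0,0) reproduces V0 = 9.4157.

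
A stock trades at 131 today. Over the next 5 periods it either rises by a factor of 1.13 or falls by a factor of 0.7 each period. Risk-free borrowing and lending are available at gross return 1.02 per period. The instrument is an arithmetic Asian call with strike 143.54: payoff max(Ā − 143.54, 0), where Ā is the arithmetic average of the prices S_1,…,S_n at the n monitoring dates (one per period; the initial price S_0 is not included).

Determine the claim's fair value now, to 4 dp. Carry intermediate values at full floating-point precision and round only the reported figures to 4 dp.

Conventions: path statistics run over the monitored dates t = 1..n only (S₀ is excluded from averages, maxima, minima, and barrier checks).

Risk-neutral up-probability p* = (R−d)/(u−d) = (1.02−0.7)/(1.13−0.7) = 0.7442; the claim prices as the p*-weighted sum of path payoffs discounted by R^5.
Enumerate all 2^5 = 32 price paths (U = up ×1.13, D = down ×0.7); each path with k up-moves has probability p*^k·(1−p*)^(5−k).
DDDDD: Ā=50.8587, payoff=0.0000, prob=0.001096
UDDDD: Ā=82.1004, payoff=0.0000, prob=0.003187
DUDDD: Ā=70.8344, payoff=0.0000, prob=0.003187
UUDDD: Ā=114.3470, payoff=0.0000, prob=0.009271
DDUDD: Ā=62.9482, payoff=0.0000, prob=0.003187
UDUDD: Ā=101.6164, payoff=0.0000, prob=0.009271
DUUDD: Ā=90.3504, payoff=0.0000, prob=0.009271
UUUDD: Ā=145.8513, payoff=2.3113, prob=0.026971
DDDUD: Ā=57.4279, payoff=0.0000, prob=0.003187
UDDUD: Ā=92.7050, payoff=0.0000, prob=0.009271
DUDUD: Ā=81.4390, payoff=0.0000, prob=0.009271
UUDUD: Ā=131.4658, payoff=0.0000, prob=0.026971
DDUUD: Ā=73.5528, payoff=0.0000, prob=0.009271
UDUUD: Ā=118.7352, payoff=0.0000, prob=0.026971
DUUUD: Ā=107.4692, payoff=0.0000, prob=0.026971
UUUUD: Ā=173.4860, payoff=29.9460, prob=0.078460
DDDDU: Ā=53.5636, payoff=0.0000, prob=0.003187
UDDDU: Ā=86.4670, payoff=0.0000, prob=0.009271
DUDDU: Ā=75.2010, payoff=0.0000, prob=0.009271
UUDDU: Ā=121.3959, payoff=0.0000, prob=0.026971
DDUDU: Ā=67.3148, payoff=0.0000, prob=0.009271
UDUDU: Ā=108.6653, payoff=0.0000, prob=0.026971
DUUDU: Ā=97.3993, payoff=0.0000, prob=0.026971
UUUDU: Ā=157.2303, payoff=13.6903, prob=0.078460
DDDUU: Ā=61.7944, payoff=0.0000, prob=0.009271
UDDUU: Ā=99.7539, payoff=0.0000, prob=0.026971
DUDUU: Ā=88.4879, payoff=0.0000, prob=0.026971
UUDUU: Ā=142.8447, payoff=0.0000, prob=0.078460
DDUUU: Ā=80.6017, payoff=0.0000, prob=0.026971
UDUUU: Ā=130.1142, payoff=0.0000, prob=0.078460
DUUUU: Ā=118.8482, payoff=0.0000, prob=0.078460
UUUUU: Ā=191.8549, payoff=48.3149, prob=0.228248
Price = Σ prob·payoff / R^5 = 14.513850 / 1.104081 = 13.1456

price = 13.1456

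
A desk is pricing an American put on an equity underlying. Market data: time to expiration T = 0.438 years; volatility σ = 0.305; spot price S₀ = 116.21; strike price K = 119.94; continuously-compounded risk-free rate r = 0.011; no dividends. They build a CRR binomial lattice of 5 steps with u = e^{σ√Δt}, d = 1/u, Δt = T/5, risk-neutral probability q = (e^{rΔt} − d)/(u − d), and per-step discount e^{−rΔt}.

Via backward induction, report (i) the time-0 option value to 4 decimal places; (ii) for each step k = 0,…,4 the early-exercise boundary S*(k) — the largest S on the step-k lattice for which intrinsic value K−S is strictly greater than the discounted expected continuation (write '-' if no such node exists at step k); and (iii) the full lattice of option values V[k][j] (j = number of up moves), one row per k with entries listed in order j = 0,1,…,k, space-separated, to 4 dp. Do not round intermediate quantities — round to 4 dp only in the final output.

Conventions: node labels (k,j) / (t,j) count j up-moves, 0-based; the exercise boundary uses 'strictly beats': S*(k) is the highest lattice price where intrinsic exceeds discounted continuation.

Δt=0.08760  u=1.09447  d=0.91368  q=0.48278  discount=0.99904
step 5 (expiry): payoffs max(K−S,0) = 45.9418 31.3000 13.7609 0.0000 0.0000 0.0000
step 4: (k=4,j=0): S=80.9889, K−S=38.9511, hold=38.8356 ⇒ V=38.9511 exercise | (k=4,j=1): S=97.0140, K−S=22.9260, hold=22.8105 ⇒ V=22.9260 exercise | (k=4,j=2): S=116.2100, K−S=3.7300, hold=7.1106 ⇒ V=7.1106 continue | (k=4,j=3): S=139.2043, K−S=0.0000, hold=0.0000 ⇒ V=0.0000 continue | (k=4,j=4): S=166.7484, K−S=0.0000, hold=0.0000 ⇒ V=0.0000 continue  boundary S*=97.0140
step 3: (k=3,j=0): S=88.6400, K−S=31.3000, hold=31.1844 ⇒ V=31.3000 exercise | (k=3,j=1): S=106.1791, K−S=13.7609, hold=15.2759 ⇒ V=15.2759 continue | (k=3,j=2): S=127.1886, K−S=0.0000, hold=3.6742 ⇒ V=3.6742 continue | (k=3,j=3): S=152.3551, K−S=0.0000, hold=0.0000 ⇒ V=0.0000 continue  boundary S*=88.6400
step 2: (k=2,j=0): S=97.0140, K−S=22.9260, hold=23.5412 ⇒ V=23.5412 continue | (k=2,j=1): S=116.2100, K−S=3.7300, hold=9.6655 ⇒ V=9.6655 continue | (k=2,j=2): S=139.2043, K−S=0.0000, hold=1.8985 ⇒ V=1.8985 continue  boundary S*=-
step 1: (k=1,j=0): S=106.1791, K−S=13.7609, hold=16.8261 ⇒ V=16.8261 continue | (k=1,j=1): S=127.1886, K−S=0.0000, hold=5.9101 ⇒ V=5.9101 continue  boundary S*=-
step 0: (k=0,j=0): S=116.2100, K−S=3.7300, hold=11.5449 ⇒ V=11.5449 continue  boundary S*=-

price = 11.5449
boundary = - - - 88.6400 97.0140
tree:
11.5449
16.8261 5.9101
23.5412 9.6655 1.8985
31.3000 15.2759 3.6742 0.0000
38.9511 22.9260 7.1106 0.0000 0.0000
45.9418 31.3000 13.7609 0.0000 0.0000 0.0000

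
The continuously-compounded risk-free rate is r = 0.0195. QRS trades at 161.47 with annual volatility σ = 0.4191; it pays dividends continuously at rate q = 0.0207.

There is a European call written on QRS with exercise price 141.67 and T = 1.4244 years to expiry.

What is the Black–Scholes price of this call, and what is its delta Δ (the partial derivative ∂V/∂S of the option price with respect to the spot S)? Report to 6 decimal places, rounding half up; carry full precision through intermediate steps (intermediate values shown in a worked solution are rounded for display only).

price = 39.523194
Δ = 0.674175

σ√T = 0.4191·√1.4244 = 0.500188
d₁ = (ln(S/K) + (r−q+σ²/2)T) / (σ√T) = (ln(161.47/141.67) + (0.0195−0.0207+0.4191²/2)·1.4244) / 0.500188 = (0.130819 + 0.123385) / 0.500188 = 0.508216
d₂ = d₁ − σ√T = 0.508216 − 0.500188 = 0.008028
e^{−rT} = 0.972606
e^{−qT} = 0.970945
N(d₁) = 0.694349,  N(d₂) = 0.503203
Call price V = S·e^{−qT}·N(d₁) − K·e^{−rT}·N(d₂) = 108.859054 − 69.335861 = 39.523194
Δ = e^{−qT}·N(d₁) = 0.674175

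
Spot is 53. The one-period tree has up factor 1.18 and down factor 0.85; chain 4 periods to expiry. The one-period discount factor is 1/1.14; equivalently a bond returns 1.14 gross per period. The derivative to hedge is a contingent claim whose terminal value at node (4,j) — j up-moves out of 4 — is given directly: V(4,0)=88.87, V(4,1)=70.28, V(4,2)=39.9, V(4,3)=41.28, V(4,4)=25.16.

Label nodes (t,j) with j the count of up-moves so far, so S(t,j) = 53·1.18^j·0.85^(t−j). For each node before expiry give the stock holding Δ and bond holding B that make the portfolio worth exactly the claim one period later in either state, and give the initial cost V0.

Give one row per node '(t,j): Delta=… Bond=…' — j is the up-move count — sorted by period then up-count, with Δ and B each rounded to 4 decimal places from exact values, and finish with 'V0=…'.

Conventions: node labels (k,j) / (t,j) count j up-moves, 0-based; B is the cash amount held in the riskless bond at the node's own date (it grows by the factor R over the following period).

Risk-neutral probability p* = (R−d)/(u−d) = (1.14−0.85)/(1.18−0.85) = 0.8788.
Terminal payoffs: V(4,0)=88.8700, V(4,1)=70.2800, V(4,2)=39.9000, V(4,3)=41.2800, V(4,4)=25.1600
(3,0): S=32.5486. Δ = (V_up−V_dn)/(S_up−S_dn) = (70.2800−88.8700)/(38.4074−27.6663) = -1.7307. V = [p*·70.2800 + (1−p*)·88.8700]/1.14 = 63.6257. B = V − Δ·S = 119.9591.
(3,1): S=45.1851. Δ = (V_up−V_dn)/(S_up−S_dn) = (39.9000−70.2800)/(53.3185−38.4074) = -2.0374. V = [p*·39.9000 + (1−p*)·70.2800]/1.14 = 38.2302. B = V − Δ·S = 130.2908.
(3,2): S=62.7276. Δ = (V_up−V_dn)/(S_up−S_dn) = (41.2800−39.9000)/(74.0186−53.3185) = 0.0667. V = [p*·41.2800 + (1−p*)·39.9000]/1.14 = 36.0638. B = V − Δ·S = 31.8820.
(3,3): S=87.0807. Δ = (V_up−V_dn)/(S_up−S_dn) = (25.1600−41.2800)/(102.7552−74.0186) = -0.5610. V = [p*·25.1600 + (1−p*)·41.2800]/1.14 = 23.7842. B = V − Δ·S = 72.6326.
(2,0): S=38.2925. Δ = (V_up−V_dn)/(S_up−S_dn) = (38.2302−63.6257)/(45.1851−32.5486) = -2.0097. V = [p*·38.2302 + (1−p*)·63.6257]/1.14 = 36.2355. B = V − Δ·S = 113.1916.
(2,1): S=53.1590. Δ = (V_up−V_dn)/(S_up−S_dn) = (36.0638−38.2302)/(62.7276−45.1852) = -0.1235. V = [p*·36.0638 + (1−p*)·38.2302]/1.14 = 31.8653. B = V − Δ·S = 38.4301.
(2,2): S=73.7972. Δ = (V_up−V_dn)/(S_up−S_dn) = (23.7842−36.0638)/(87.0807−62.7276) = -0.5042. V = [p*·23.7842 + (1−p*)·36.0638]/1.14 = 22.1689. B = V − Δ·S = 59.3800.
(1,0): S=45.0500. Δ = (V_up−V_dn)/(S_up−S_dn) = (31.8653−36.2355)/(53.1590−38.2925) = -0.2940. V = [p*·31.8653 + (1−p*)·36.2355]/1.14 = 28.4166. B = V − Δ·S = 41.6597.
(1,1): S=62.5400. Δ = (V_up−V_dn)/(S_up−S_dn) = (22.1689−31.8653)/(73.7972−53.1590) = -0.4698. V = [p*·22.1689 + (1−p*)·31.8653]/1.14 = 20.4774. B = V − Δ·S = 49.8602.
(0,0): S=53.0000. Δ = (V_up−V_dn)/(S_up−S_dn) = (20.4774−28.4166)/(62.5400−45.0500) = -0.4539. V = [p*·20.4774 + (1−p*)·28.4166]/1.14 = 18.8068. B = V − Δ·S = 42.8651.
Sanity check at the root: Δ(0,0)·S0 + B(0,0) reproduces V0 = 18.8068.

(0,0): Delta=-0.4539 Bond=42.8651
(1,0): Delta=-0.2940 Bond=41.6597
(1,1): Delta=-0.4698 Bond=49.8602
(2,0): Delta=-2.0097 Bond=113.1916
(2,1): Delta=-0.1235 Bond=38.4301
(2,2): Delta=-0.5042 Bond=59.3800
(3,0): Delta=-1.7307 Bond=119.9591
(3,1): Delta=-2.0374 Bond=130.2908
(3,2): Delta=0.0667 Bond=31.8820
(3,3): Delta=-0.5610 Bond=72.6326
V0=18.8068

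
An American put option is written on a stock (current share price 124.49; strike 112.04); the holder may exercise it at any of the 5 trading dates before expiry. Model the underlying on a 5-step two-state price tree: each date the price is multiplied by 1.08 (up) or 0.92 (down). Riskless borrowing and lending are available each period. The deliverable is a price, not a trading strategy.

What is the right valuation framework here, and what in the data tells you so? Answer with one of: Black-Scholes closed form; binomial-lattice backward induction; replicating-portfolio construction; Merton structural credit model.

framework: binomial-lattice backward induction

Key observation: early exercise of the strike-112.04 put must be checked at each of the 5 dates (spot 124.49), which forces a node-by-node comparison of intrinsic and continuation value backward from expiry.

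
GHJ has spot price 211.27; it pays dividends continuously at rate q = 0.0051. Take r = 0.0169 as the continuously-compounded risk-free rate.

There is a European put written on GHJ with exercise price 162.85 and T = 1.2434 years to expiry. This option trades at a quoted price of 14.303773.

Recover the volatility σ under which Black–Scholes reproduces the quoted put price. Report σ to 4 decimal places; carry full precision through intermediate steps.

sigma = 0.4164

At σ = 0.4164 the Black–Scholes value reproduces the quote:
σ√T = 0.4164·√1.2434 = 0.464319
d₁ = (ln(S/K) + (r−q+σ²/2)T) / (σ√T) = (ln(211.27/162.85) + (0.0169−0.0051+0.4164²/2)·1.2434) / 0.464319 = (0.260307 + 0.122468) / 0.464319 = 0.824381
d₂ = d₁ − σ√T = 0.824381 − 0.464319 = 0.360062
e^{−rT} = 0.979206
e^{−qT} = 0.993679
N(−d₁) = 0.204862,  N(−d₂) = 0.359400
V = K·e^{−rT}·N(−d₂) − S·e^{−qT}·N(−d₁) = 57.311289 − 43.007516 = 14.303773 (equal to the quote); since ∂V/∂σ > 0 for all σ, the implied volatility is unique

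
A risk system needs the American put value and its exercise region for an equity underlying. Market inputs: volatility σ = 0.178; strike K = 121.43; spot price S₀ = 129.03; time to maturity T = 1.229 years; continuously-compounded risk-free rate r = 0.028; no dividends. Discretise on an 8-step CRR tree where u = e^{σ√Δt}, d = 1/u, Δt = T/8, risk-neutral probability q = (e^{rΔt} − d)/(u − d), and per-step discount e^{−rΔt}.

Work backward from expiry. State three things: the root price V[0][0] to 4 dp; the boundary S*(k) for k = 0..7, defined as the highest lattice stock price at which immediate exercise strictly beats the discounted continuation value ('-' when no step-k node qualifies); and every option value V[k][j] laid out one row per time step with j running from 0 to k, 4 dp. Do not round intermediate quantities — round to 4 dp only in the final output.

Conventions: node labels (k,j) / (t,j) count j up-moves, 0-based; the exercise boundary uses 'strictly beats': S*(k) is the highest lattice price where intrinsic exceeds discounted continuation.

Δt=0.15363, u=1.07226, d=0.93261, q=0.51343, disc=e^(-rΔt)=0.99571
k=8 terminal: V=max(K-S,0) → 47.5895 36.5327 23.8204 9.2045 0.0000 0.0000 0.0000 0.0000 0.0000
k=7: j=0 S=79.1761 intr=42.2539 cont=41.7327 V=42.2539[EX]; j=1 S=91.0318 intr=30.3982 cont=29.8770 V=30.3982[EX]; j=2 S=104.6628 intr=16.7672 cont=16.2460 V=16.7672[EX]; j=3 S=120.3348 intr=1.0952 cont=4.4593 V=4.4593[hold]; j=4 S=138.3535 intr=0.0000 cont=0.0000 V=0.0000[hold]; j=5 S=159.0703 intr=0.0000 cont=0.0000 V=0.0000[hold]; j=6 S=182.8892 intr=0.0000 cont=0.0000 V=0.0000[hold]; j=7 S=210.2747 intr=0.0000 cont=0.0000 V=0.0000[hold]  S*(7)=104.6628
k=6: j=0 S=84.8973 intr=36.5327 cont=36.0115 V=36.5327[EX]; j=1 S=97.6096 intr=23.8204 cont=23.2991 V=23.8204[EX]; j=2 S=112.2255 intr=9.2045 cont=10.4031 V=10.4031[hold]; j=3 S=129.0300 intr=0.0000 cont=2.1605 V=2.1605[hold]; j=4 S=148.3507 intr=0.0000 cont=0.0000 V=0.0000[hold]; j=5 S=170.5645 intr=0.0000 cont=0.0000 V=0.0000[hold]; j=6 S=196.1045 intr=0.0000 cont=0.0000 V=0.0000[hold]  S*(6)=97.6096
k=5: j=0 S=91.0318 intr=30.3982 cont=29.8770 V=30.3982[EX]; j=1 S=104.6628 intr=16.7672 cont=16.8588 V=16.8588[hold]; j=2 S=120.3348 intr=1.0952 cont=6.1446 V=6.1446[hold]; j=3 S=138.3535 intr=0.0000 cont=1.0467 V=1.0467[hold]; j=4 S=159.0703 intr=0.0000 cont=0.0000 V=0.0000[hold]; j=5 S=182.8892 intr=0.0000 cont=0.0000 V=0.0000[hold]  S*(5)=91.0318
k=4: j=0 S=97.6096 intr=23.8204 cont=23.3460 V=23.8204[EX]; j=1 S=112.2255 intr=9.2045 cont=11.3090 V=11.3090[hold]; j=2 S=129.0300 intr=0.0000 cont=3.5120 V=3.5120[hold]; j=3 S=148.3507 intr=0.0000 cont=0.5071 V=0.5071[hold]; j=4 S=170.5645 intr=0.0000 cont=0.0000 V=0.0000[hold]  S*(4)=97.6096
k=3: j=0 S=104.6628 intr=16.7672 cont=17.3219 V=17.3219[hold]; j=1 S=120.3348 intr=1.0952 cont=7.2744 V=7.2744[hold]; j=2 S=138.3535 intr=0.0000 cont=1.9607 V=1.9607[hold]; j=3 S=159.0703 intr=0.0000 cont=0.2457 V=0.2457[hold]  S*(3)=-
k=2: j=0 S=112.2255 intr=9.2045 cont=12.1110 V=12.1110[hold]; j=1 S=129.0300 intr=0.0000 cont=4.5267 V=4.5267[hold]; j=2 S=148.3507 intr=0.0000 cont=1.0755 V=1.0755[hold]  S*(2)=-
k=1: j=0 S=120.3348 intr=1.0952 cont=8.1817 V=8.1817[hold]; j=1 S=138.3535 intr=0.0000 cont=2.7429 V=2.7429[hold]  S*(1)=-
k=0: j=0 S=129.0300 intr=0.0000 cont=5.3661 V=5.3661[hold]  S*(0)=-

price = 5.3661
boundary = - - - - 97.6096 91.0318 97.6096 104.6628
tree:
5.3661
8.1817 2.7429
12.1110 4.5267 1.0755
17.3219 7.2744 1.9607 0.2457
23.8204 11.3090 3.5120 0.5071 0.0000
30.3982 16.8588 6.1446 1.0467 0.0000 0.0000
36.5327 23.8204 10.4031 2.1605 0.0000 0.0000 0.0000
42.2539 30.3982 16.7672 4.4593 0.0000 0.0000 0.0000 0.0000
47.5895 36.5327 23.8204 9.2045 0.0000 0.0000 0.0000 0.0000 0.0000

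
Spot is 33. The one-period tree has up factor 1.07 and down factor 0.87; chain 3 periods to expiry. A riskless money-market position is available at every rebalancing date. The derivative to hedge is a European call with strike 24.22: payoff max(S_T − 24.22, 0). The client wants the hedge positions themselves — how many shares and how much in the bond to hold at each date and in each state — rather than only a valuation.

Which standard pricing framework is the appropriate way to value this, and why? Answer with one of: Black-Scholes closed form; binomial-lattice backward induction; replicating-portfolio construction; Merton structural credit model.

framework: replicating-portfolio construction

Key observation: a price alone would not answer the question — the per-node share/bond construction on the spot-33, 1.07/0.87 tree is required, and only the replicating-portfolio method yields it.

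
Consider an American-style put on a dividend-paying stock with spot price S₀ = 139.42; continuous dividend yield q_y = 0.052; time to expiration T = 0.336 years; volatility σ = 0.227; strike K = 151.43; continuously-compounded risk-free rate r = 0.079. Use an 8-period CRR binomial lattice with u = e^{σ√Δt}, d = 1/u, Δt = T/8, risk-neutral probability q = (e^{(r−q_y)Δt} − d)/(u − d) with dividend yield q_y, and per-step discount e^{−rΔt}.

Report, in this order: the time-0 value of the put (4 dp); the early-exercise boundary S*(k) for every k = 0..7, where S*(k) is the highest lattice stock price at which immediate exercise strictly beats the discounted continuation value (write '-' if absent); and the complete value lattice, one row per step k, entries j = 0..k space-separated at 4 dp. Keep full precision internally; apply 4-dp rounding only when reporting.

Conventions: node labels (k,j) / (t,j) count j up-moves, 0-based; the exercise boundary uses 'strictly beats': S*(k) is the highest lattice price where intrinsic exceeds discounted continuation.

price = 14.1741
boundary = - - 127.0332 121.2588 127.0332 133.0826 127.0332 133.0826
tree:
14.1741
18.9090 9.5439
24.3968 13.5591 5.6010
30.1712 18.5715 8.6480 2.5981
35.6831 24.3968 12.8827 4.4802 0.7374
40.9444 30.1712 18.3474 7.5157 1.4814 0.0000
45.9666 35.6831 24.3968 12.1157 2.9759 0.0000 0.0000
50.7605 40.9444 30.1712 18.3474 5.9784 0.0000 0.0000 0.0000
55.3365 45.9666 35.6831 24.3968 12.0100 0.0000 0.0000 0.0000 0.0000

Δt=0.04200  u=1.04762  d=0.95454  q=0.50056  discount=0.99669
step 8 (expiry): payoffs max(K−S,0) = 55.3365 45.9666 35.6831 24.3968 12.0100 0.0000 0.0000 0.0000 0.0000
step 7: (k=7,j=0): S=100.6695, K−S=50.7605, hold=50.4785 ⇒ V=50.7605 exercise | (k=7,j=1): S=110.4856, K−S=40.9444, hold=40.6838 ⇒ V=40.9444 exercise | (k=7,j=2): S=121.2588, K−S=30.1712, hold=29.9341 ⇒ V=30.1712 exercise | (k=7,j=3): S=133.0826, K−S=18.3474, hold=18.1361 ⇒ V=18.3474 exercise | (k=7,j=4): S=146.0592, K−S=5.3708, hold=5.9784 ⇒ V=5.9784 continue | (k=7,j=5): S=160.3012, K−S=0.0000, hold=0.0000 ⇒ V=0.0000 continue | (k=7,j=6): S=175.9319, K−S=0.0000, hold=0.0000 ⇒ V=0.0000 continue | (k=7,j=7): S=193.0867, K−S=0.0000, hold=0.0000 ⇒ V=0.0000 continue  boundary S*=133.0826
step 6: (k=6,j=0): S=105.4634, K−S=45.9666, hold=45.6951 ⇒ V=45.9666 exercise | (k=6,j=1): S=115.7469, K−S=35.6831, hold=35.4340 ⇒ V=35.6831 exercise | (k=6,j=2): S=127.0332, K−S=24.3968, hold=24.1723 ⇒ V=24.3968 exercise | (k=6,j=3): S=139.4200, K−S=12.0100, hold=12.1157 ⇒ V=12.1157 continue | (k=6,j=4): S=153.0146, K−S=0.0000, hold=2.9759 ⇒ V=2.9759 continue | (k=6,j=5): S=167.9348, K−S=0.0000, hold=0.0000 ⇒ V=0.0000 continue | (k=6,j=6): S=184.3098, K−S=0.0000, hold=0.0000 ⇒ V=0.0000 continue  boundary S*=127.0332
step 5: (k=5,j=0): S=110.4856, K−S=40.9444, hold=40.6838 ⇒ V=40.9444 exercise | (k=5,j=1): S=121.2588, K−S=30.1712, hold=29.9341 ⇒ V=30.1712 exercise | (k=5,j=2): S=133.0826, K−S=18.3474, hold=18.1889 ⇒ V=18.3474 exercise | (k=5,j=3): S=146.0592, K−S=5.3708, hold=7.5157 ⇒ V=7.5157 continue | (k=5,j=4): S=160.3012, K−S=0.0000, hold=1.4814 ⇒ V=1.4814 continue | (k=5,j=5): S=175.9319, K−S=0.0000, hold=0.0000 ⇒ V=0.0000 continue  boundary S*=133.0826
step 4: (k=4,j=0): S=115.7469, K−S=35.6831, hold=35.4340 ⇒ V=35.6831 exercise | (k=4,j=1): S=127.0332, K−S=24.3968, hold=24.1723 ⇒ V=24.3968 exercise | (k=4,j=2): S=139.4200, K−S=12.0100, hold=12.8827 ⇒ V=12.8827 continue | (k=4,j=3): S=153.0146, K−S=0.0000, hold=4.4802 ⇒ V=4.4802 continue | (k=4,j=4): S=167.9348, K−S=0.0000, hold=0.7374 ⇒ V=0.7374 continue  boundary S*=127.0332
step 3: (k=3,j=0): S=121.2588, K−S=30.1712, hold=29.9341 ⇒ V=30.1712 exercise | (k=3,j=1): S=133.0826, K−S=18.3474, hold=18.5715 ⇒ V=18.5715 continue | (k=3,j=2): S=146.0592, K−S=5.3708, hold=8.6480 ⇒ V=8.6480 continue | (k=3,j=3): S=160.3012, K−S=0.0000, hold=2.5981 ⇒ V=2.5981 continue  boundary S*=121.2588
step 2: (k=2,j=0): S=127.0332, K−S=24.3968, hold=24.2841 ⇒ V=24.3968 exercise | (k=2,j=1): S=139.4200, K−S=12.0100, hold=13.5591 ⇒ V=13.5591 continue | (k=2,j=2): S=153.0146, K−S=0.0000, hold=5.6010 ⇒ V=5.6010 continue  boundary S*=127.0332
step 1: (k=1,j=0): S=133.0826, K−S=18.3474, hold=18.9090 ⇒ V=18.9090 continue | (k=1,j=1): S=146.0592, K−S=5.3708, hold=9.5439 ⇒ V=9.5439 continue  boundary S*=-
step 0: (k=0,j=0): S=139.4200, K−S=12.0100, hold=14.1741 ⇒ V=14.1741 continue  boundary S*=-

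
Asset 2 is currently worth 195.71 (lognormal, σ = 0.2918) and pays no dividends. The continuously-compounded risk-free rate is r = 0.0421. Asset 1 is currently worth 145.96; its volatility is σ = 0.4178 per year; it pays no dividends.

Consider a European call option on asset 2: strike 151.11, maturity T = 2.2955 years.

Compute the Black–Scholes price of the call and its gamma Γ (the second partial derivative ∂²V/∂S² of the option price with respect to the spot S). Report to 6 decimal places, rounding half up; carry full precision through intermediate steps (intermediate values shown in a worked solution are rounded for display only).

price = 67.049280
Γ = 0.002728

σ√T = 0.2918·√2.2955 = 0.442103
d₁ = (ln(S/K) + (r+σ²/2)T) / (σ√T) = (ln(195.71/151.11) + (0.0421+0.2918²/2)·2.2955) / 0.442103 = (0.258626 + 0.194368) / 0.442103 = 1.024634
d₂ = d₁ − σ√T = 1.024634 − 0.442103 = 0.582530
e^{−rT} = 0.907882
N(d₁) = 0.847232,  N(d₂) = 0.719895
Call price V = S·N(d₁) − K·e^{−rT}·N(d₂) = 165.811779 − 98.762499 = 67.049280
φ(d₁) = (1/√(2π))·e^{−d₁²/2} = 0.236011
Γ = φ(d₁) / (S·σ·√T) = 0.002728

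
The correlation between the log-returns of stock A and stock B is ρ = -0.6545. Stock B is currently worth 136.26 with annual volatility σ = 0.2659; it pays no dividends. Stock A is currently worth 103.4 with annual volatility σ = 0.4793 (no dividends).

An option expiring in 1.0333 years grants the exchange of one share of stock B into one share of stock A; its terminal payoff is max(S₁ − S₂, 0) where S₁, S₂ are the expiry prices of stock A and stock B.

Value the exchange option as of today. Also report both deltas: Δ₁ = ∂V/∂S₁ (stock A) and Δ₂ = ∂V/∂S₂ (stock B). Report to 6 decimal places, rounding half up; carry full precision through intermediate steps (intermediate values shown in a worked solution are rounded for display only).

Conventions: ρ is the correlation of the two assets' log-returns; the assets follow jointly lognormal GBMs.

exchange price = 18.546391
Δ1 = 0.480171
Δ2 = -0.228264

σ_eff = √(σ₁² + σ₂² − 2ρσ₁σ₂) = √(0.4793² + 0.2659² − 2·-0.6545·0.4793·0.2659) = 0.683563
d₁ = (ln(S₁/S₂) + (q₂ − q₁ + σ_eff²/2)T) / (σ_eff√T) = (ln(103.4/136.26) + (0.0 − 0.0 + 0.233629)·1.0333) / 0.694851 = -0.049724
d₂ = d₁ − σ_eff√T = -0.049724 − 0.694851 = -0.744575
N(d₁) = 0.480171,  N(d₂) = 0.228264
V = S₁·e^{−q₁T}·N(d₁) − S₂·e^{−q₂T}·N(d₂) = 49.649682 − 31.103291 = 18.546391
Key observation: pricing in stock B-units makes this a unit-strike call on the ratio S₁/S₂ — the risk-free rate cancels and cannot affect the value.
Δ₁ = e^{−q₁T}·N(d₁) = 0.480171;  Δ₂ = −e^{−q₂T}·N(d₂) = -0.228264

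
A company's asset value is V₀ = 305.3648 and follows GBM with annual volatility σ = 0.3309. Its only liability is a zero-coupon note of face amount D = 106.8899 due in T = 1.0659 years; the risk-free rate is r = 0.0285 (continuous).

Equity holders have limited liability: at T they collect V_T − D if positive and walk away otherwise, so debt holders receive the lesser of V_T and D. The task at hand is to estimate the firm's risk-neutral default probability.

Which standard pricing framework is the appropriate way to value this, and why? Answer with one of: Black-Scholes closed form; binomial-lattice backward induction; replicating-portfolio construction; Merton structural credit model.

Key observation: the asked-for credit quantity lives on the firm's capital structure — asset value, asset volatility, debt face 106.8899 — which is the structural model's domain.

framework: Merton structural credit model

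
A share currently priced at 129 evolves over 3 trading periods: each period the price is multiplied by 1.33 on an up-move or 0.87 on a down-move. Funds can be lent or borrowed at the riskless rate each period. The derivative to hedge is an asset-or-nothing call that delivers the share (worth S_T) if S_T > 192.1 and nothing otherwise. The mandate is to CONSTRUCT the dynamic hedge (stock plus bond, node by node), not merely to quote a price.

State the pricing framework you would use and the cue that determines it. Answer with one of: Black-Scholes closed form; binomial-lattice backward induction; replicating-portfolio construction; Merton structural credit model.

framework: replicating-portfolio construction

Key observation: a price alone would not answer the question — the per-node share/bond construction on the spot-129, 1.33/0.87 tree is required, and only the replicating-portfolio method yields it.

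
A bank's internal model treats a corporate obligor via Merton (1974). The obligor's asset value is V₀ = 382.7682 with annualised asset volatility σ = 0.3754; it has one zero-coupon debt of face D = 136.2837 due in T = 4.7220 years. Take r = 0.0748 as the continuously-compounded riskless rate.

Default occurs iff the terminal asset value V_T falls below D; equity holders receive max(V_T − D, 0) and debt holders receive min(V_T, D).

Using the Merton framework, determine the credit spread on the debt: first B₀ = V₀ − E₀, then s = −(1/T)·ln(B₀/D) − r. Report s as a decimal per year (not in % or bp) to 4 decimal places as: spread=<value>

Apply the equity-as-call identities (strike 136.2837, horizon 4.7220 years):
d₁ = [ln(V₀/D) + (r + σ²/2)T] / (σ√T)
   = [ln(382.7682/136.2837) + (0.0748 + 0.5·0.3754²)·4.7220] / (0.3754·√4.7220)
   = [1.032691 + 0.685930] / 0.815750 = 2.106797
d₂ = d₁ − σ√T = 2.106797 − 0.815750 = 1.291047
N(d₁) = 0.982432,  N(d₂) = 0.901656,  e^(−rT) = 0.702433
E₀ = V₀·N(d₁) − D·e^(−rT)·N(d₂)
   = 382.7682·0.982432 − 136.2837·0.702433·0.901656 = 289.728210
B₀ = V₀ − E₀ = 382.7682 − 289.728210 = 93.039990
spread = −(1/T)·ln(B₀/D) − r = −(1/4.7220)·ln(93.039990/136.2837) − 0.0748 = 0.00603637

spread=0.0060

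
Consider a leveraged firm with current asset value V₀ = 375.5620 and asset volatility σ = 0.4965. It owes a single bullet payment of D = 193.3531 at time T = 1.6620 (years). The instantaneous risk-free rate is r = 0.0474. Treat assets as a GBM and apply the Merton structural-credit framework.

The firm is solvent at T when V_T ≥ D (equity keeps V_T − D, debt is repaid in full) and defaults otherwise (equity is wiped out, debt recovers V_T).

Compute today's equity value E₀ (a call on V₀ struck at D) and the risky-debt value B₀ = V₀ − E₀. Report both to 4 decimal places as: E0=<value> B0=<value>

Equity is a call on the firm's assets struck at D = 193.3531:
d₁ = [ln(V₀/D) + (r + σ²/2)T] / (σ√T)
   = [ln(375.5620/193.3531) + (0.0474 + 0.5·0.4965²)·1.6620] / (0.4965·√1.6620)
   = [0.663906 + 0.283630] / 0.640081 = 1.480338
d₂ = d₁ − σ√T = 1.480338 − 0.640081 = 0.840257
N(d₁) = 0.930608,  N(d₂) = 0.799618,  e^(−rT) = 0.924244
E₀ = V₀·N(d₁) − D·e^(−rT)·N(d₂)
   = 375.5620·0.930608 − 193.3531·0.924244·0.799618 = 206.605050
B₀ = V₀ − E₀ = 375.5620 − 206.605050 = 168.956950

E0=206.6050 B0=168.9570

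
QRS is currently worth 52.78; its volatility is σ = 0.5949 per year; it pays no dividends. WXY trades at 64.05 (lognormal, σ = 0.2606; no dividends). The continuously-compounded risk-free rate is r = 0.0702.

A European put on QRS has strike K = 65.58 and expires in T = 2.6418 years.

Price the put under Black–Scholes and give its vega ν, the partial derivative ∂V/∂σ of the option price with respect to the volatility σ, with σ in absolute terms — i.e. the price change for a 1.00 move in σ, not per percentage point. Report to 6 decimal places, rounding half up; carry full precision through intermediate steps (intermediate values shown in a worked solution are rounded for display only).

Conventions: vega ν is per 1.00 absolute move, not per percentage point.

price = 20.768489
ν = 30.918683

σ√T = 0.5949·√2.6418 = 0.966928
d₁ = (ln(S/K) + (r+σ²/2)T) / (σ√T) = (ln(52.78/65.58) + (0.0702+0.5949²/2)·2.6418) / 0.966928 = (-0.217138 + 0.652929) / 0.966928 = 0.450696
d₂ = d₁ − σ√T = 0.450696 − 0.966928 = -0.516232
e^{−rT} = 0.830727
N(−d₁) = 0.326104,  N(−d₂) = 0.697154
Put price V = K·e^{−rT}·N(−d₂) − S·N(−d₁) = 37.980276 − 17.211787 = 20.768489
φ(d₁) = (1/√(2π))·e^{−d₁²/2} = 0.360414
ν = S·φ(d₁)·√T = 30.918683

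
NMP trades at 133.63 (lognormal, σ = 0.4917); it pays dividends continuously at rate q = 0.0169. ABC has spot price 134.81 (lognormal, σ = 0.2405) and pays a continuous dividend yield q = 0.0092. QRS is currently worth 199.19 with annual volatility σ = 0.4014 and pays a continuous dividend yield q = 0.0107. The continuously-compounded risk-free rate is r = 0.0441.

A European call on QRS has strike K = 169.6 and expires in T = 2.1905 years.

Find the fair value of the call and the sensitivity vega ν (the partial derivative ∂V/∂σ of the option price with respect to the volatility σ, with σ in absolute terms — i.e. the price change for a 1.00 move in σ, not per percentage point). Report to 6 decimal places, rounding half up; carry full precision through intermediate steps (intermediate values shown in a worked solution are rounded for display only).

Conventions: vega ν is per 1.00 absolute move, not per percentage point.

price = 64.011213
ν = 90.493903

σ√T = 0.4014·√2.1905 = 0.594086
d₁ = (ln(S/K) + (r−q+σ²/2)T) / (σ√T) = (ln(199.19/169.6) + (0.0441−0.0107+0.4014²/2)·2.1905) / 0.594086 = (0.160816 + 0.249632) / 0.594086 = 0.690890
d₂ = d₁ − σ√T = 0.690890 − 0.594086 = 0.096805
e^{−rT} = 0.907918
e^{−qT} = 0.976834
N(d₁) = 0.755183,  N(d₂) = 0.538559
Call price V = S·e^{−qT}·N(d₁) − K·e^{−rT}·N(d₂) = 146.940140 − 82.928927 = 64.011213
φ(d₁) = (1/√(2π))·e^{−d₁²/2} = 0.314238
ν = S·e^{−qT}·φ(d₁)·√T = 90.493903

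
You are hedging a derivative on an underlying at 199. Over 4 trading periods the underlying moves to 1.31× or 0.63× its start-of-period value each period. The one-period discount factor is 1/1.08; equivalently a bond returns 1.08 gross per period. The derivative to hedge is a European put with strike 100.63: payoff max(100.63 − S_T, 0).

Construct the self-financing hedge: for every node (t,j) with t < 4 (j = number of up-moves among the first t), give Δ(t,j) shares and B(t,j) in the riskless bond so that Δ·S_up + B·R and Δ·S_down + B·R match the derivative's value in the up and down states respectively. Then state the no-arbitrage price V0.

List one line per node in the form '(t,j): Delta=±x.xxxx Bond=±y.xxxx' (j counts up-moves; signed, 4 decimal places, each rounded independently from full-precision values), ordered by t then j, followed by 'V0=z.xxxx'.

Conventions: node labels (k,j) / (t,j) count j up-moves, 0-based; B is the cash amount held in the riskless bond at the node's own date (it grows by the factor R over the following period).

(0,0): Delta=-0.0549 Bond=14.2617
(1,0): Delta=-0.1985 Bond=33.4051
(1,1): Delta=-0.0196 Bond=6.2014
(2,0): Delta=-0.6017 Bond=67.9224
(2,1): Delta=-0.0994 Bond=19.8012
(2,2): Delta=0.0000 Bond=0.0000
(3,0): Delta=-1.0000 Bond=93.1759
(3,1): Delta=-0.5038 Bond=63.2261
(3,2): Delta=0.0000 Bond=0.0000
(3,3): Delta=0.0000 Bond=0.0000
V0=3.3351

Since d<R<u, set p* = (R−d)/(u−d) = 0.6618; price each node as the discounted p*-expectation of its children.
Terminal payoffs: V(4,0)=69.2816, V(4,1)=35.4452, V(4,2)=0.0000, V(4,3)=0.0000, V(4,4)=0.0000
Node (3,0) S=49.7594: V=(p*·35.4452+(1−p*)·69.2816)/1.08=43.4166; Δ=(35.4452−69.2816)/(65.1848−31.3484)=-1.0000; B=V−Δ·S=93.1759
Node (3,1) S=103.4679: V=(p*·0.0000+(1−p*)·35.4452)/1.08=11.1008; Δ=(0.0000−35.4452)/(135.5429−65.1848)=-0.5038; B=V−Δ·S=63.2261
Node (3,2) S=215.1475: V=(p*·0.0000+(1−p*)·0.0000)/1.08=0.0000; Δ=(0.0000−0.0000)/(281.8432−135.5429)=0.0000; B=V−Δ·S=0.0000
Node (3,3) S=447.3701: V=(p*·0.0000+(1−p*)·0.0000)/1.08=0.0000; Δ=(0.0000−0.0000)/(586.0548−281.8432)=0.0000; B=V−Δ·S=0.0000
Node (2,0) S=78.9831: V=(p*·11.1008+(1−p*)·43.4166)/1.08=20.3992; Δ=(11.1008−43.4166)/(103.4679−49.7594)=-0.6017; B=V−Δ·S=67.9224
Node (2,1) S=164.2347: V=(p*·0.0000+(1−p*)·11.1008)/1.08=3.4765; Δ=(0.0000−11.1008)/(215.1475−103.4679)=-0.0994; B=V−Δ·S=19.8012
Node (2,2) S=341.5039: V=(p*·0.0000+(1−p*)·0.0000)/1.08=0.0000; Δ=(0.0000−0.0000)/(447.3701−215.1475)=0.0000; B=V−Δ·S=0.0000
Node (1,0) S=125.3700: V=(p*·3.4765+(1−p*)·20.3992)/1.08=8.5189; Δ=(3.4765−20.3992)/(164.2347−78.9831)=-0.1985; B=V−Δ·S=33.4051
Node (1,1) S=260.6900: V=(p*·0.0000+(1−p*)·3.4765)/1.08=1.0888; Δ=(0.0000−3.4765)/(341.5039−164.2347)=-0.0196; B=V−Δ·S=6.2014
Node (0,0) S=199.0000: V=(p*·1.0888+(1−p*)·8.5189)/1.08=3.3351; Δ=(1.0888−8.5189)/(260.6900−125.3700)=-0.0549; B=V−Δ·S=14.2617
As a check, the time-0 holding Δ(0,0)·S0 + B(0,0) comes to 3.3351 — exactly V0.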